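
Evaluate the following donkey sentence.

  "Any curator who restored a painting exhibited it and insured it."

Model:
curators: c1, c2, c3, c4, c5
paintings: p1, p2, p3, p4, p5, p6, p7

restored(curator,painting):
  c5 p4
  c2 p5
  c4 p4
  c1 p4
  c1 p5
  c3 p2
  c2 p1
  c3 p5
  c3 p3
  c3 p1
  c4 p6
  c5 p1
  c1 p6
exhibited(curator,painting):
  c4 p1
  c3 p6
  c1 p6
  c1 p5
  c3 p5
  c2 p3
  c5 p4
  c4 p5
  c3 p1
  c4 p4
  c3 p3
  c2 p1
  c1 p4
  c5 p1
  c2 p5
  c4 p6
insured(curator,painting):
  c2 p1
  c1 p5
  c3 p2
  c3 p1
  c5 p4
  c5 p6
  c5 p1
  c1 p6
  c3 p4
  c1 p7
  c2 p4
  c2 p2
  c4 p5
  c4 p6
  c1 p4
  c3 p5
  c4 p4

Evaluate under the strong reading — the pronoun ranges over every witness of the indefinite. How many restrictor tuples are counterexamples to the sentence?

3

"it" takes "a painting" as antecedent — a donkey pronoun bound across the clause boundary.
Strong reading: for every (c,p) with restored(c,p), exhibited(c,p) ∧ insured(c,p).
Restrictor pairs: (c1,p4) ✓  (c1,p5) ✓  (c1,p6) ✓  (c2,p1) ✓  (c2,p5) ✗  (c3,p1) ✓  (c3,p2) ✗  (c3,p3) ✗  (c3,p5) ✓  (c4,p4) ✓  (c4,p6) ✓  (c5,p1) ✓  (c5,p4) ✓
Counterexamples (restrictor pairs failing the scope): 3.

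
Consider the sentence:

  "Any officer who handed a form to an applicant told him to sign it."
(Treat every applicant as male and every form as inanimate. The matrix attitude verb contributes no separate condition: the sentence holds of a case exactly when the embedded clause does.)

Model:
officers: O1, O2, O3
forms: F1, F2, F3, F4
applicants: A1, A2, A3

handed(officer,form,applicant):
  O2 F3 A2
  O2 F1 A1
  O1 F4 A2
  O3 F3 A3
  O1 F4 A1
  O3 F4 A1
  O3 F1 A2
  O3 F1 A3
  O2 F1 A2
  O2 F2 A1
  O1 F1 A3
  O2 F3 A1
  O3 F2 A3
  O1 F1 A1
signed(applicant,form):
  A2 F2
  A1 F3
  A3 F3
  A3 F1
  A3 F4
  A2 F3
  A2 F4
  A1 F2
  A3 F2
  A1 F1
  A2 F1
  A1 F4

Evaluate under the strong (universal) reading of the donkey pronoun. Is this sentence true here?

"him" takes "an applicant" as antecedent and "it" takes "a form"; both are donkey pronouns co-varying with the restrictor.
Strong reading: for every (o,f,a) with handed(o,f,a), signed(a,f).
Restrictor triples: (O1,F1,A1)→signed(A1,F1) ✓  (O1,F1,A3)→signed(A3,F1) ✓  (O1,F4,A1)→signed(A1,F4) ✓  (O1,F4,A2)→signed(A2,F4) ✓  (O2,F1,A1)→signed(A1,F1) ✓  (O2,F1,A2)→signed(A2,F1) ✓  (O2,F2,A1)→signed(A1,F2) ✓  (O2,F3,A1)→signed(A1,F3) ✓  (O2,F3,A2)→signed(A2,F3) ✓  (O3,F1,A2)→signed(A2,F1) ✓  (O3,F1,A3)→signed(A3,F1) ✓  (O3,F2,A3)→signed(A3,F2) ✓  (O3,F3,A3)→signed(A3,F3) ✓  (O3,F4,A1)→signed(A1,F4) ✓
Every restrictor triple satisfies the scope.

True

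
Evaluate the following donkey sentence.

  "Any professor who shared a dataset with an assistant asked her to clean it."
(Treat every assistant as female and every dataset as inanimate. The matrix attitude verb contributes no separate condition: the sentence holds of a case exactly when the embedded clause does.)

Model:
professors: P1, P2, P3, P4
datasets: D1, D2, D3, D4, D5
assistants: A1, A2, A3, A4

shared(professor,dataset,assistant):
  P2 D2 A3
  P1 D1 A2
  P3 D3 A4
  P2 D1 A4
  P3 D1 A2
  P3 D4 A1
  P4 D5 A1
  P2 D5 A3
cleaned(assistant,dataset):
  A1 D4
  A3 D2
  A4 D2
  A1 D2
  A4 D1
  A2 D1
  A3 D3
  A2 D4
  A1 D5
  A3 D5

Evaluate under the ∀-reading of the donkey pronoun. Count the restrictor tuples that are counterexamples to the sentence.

"her" takes "an assistant" as antecedent and "it" takes "a dataset"; both are donkey pronouns co-varying with the restrictor.
Strong reading: for every (p,d,a) with shared(p,d,a), cleaned(a,d).
Restrictor triples: (P1,D1,A2)→cleaned(A2,D1) ✓  (P2,D1,A4)→cleaned(A4,D1) ✓  (P2,D2,A3)→cleaned(A3,D2) ✓  (P2,D5,A3)→cleaned(A3,D5) ✓  (P3,D1,A2)→cleaned(A2,D1) ✓  (P3,D3,A4)→cleaned(A4,D3) ✗  (P3,D4,A1)→cleaned(A1,D4) ✓  (P4,D5,A1)→cleaned(A1,D5) ✓
Counterexamples (restrictor triples failing the scope): 1.

1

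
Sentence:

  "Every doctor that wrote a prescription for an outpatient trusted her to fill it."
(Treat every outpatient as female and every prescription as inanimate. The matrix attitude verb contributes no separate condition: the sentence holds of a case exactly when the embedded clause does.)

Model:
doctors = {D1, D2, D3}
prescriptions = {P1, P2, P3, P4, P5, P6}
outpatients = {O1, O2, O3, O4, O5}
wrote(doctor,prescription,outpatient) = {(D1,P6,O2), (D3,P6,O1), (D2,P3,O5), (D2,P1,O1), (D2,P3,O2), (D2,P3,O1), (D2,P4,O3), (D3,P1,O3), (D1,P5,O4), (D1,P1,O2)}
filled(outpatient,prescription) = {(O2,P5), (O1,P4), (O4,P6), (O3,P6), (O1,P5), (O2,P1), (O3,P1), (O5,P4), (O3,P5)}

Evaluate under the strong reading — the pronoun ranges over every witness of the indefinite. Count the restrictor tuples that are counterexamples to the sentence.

"her" takes "an outpatient" as antecedent and "it" takes "a prescription"; both are donkey pronouns co-varying with the restrictor.
Strong reading: for every (d,p,o) with wrote(d,p,o), filled(o,p).
Restrictor triples: (D1,P1,O2)→filled(O2,P1) ✓  (D1,P5,O4)→filled(O4,P5) ✗  (D1,P6,O2)→filled(O2,P6) ✗  (D2,P1,O1)→filled(O1,P1) ✗  (D2,P3,O1)→filled(O1,P3) ✗  (D2,P3,O2)→filled(O2,P3) ✗  (D2,P3,O5)→filled(O5,P3) ✗  (D2,P4,O3)→filled(O3,P4) ✗  (D3,P1,O3)→filled(O3,P1) ✓  (D3,P6,O1)→filled(O1,P6) ✗
Counterexamples (restrictor triples failing the scope): 8.

8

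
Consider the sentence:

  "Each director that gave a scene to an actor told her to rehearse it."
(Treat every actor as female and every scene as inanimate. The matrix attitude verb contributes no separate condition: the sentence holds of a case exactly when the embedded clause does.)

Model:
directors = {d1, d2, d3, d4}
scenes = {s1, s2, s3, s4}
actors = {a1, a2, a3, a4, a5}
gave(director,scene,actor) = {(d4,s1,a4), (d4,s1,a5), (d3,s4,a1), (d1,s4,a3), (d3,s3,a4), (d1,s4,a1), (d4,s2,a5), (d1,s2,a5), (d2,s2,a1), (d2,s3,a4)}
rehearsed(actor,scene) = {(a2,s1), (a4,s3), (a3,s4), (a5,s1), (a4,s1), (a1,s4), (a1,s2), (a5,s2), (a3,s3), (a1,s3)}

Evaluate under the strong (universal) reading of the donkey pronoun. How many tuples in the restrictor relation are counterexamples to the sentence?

0

"her" takes "an actor" as antecedent and "it" takes "a scene"; both are donkey pronouns co-varying with the restrictor.
Strong reading: for every (d,s,a) with gave(d,s,a), rehearsed(a,s).
Restrictor triples: (d1,s2,a5)→rehearsed(a5,s2) ✓  (d1,s4,a1)→rehearsed(a1,s4) ✓  (d1,s4,a3)→rehearsed(a3,s4) ✓  (d2,s2,a1)→rehearsed(a1,s2) ✓  (d2,s3,a4)→rehearsed(a4,s3) ✓  (d3,s3,a4)→rehearsed(a4,s3) ✓  (d3,s4,a1)→rehearsed(a1,s4) ✓  (d4,s1,a4)→rehearsed(a4,s1) ✓  (d4,s1,a5)→rehearsed(a5,s1) ✓  (d4,s2,a5)→rehearsed(a5,s2) ✓
Counterexamples (restrictor triples failing the scope): 0.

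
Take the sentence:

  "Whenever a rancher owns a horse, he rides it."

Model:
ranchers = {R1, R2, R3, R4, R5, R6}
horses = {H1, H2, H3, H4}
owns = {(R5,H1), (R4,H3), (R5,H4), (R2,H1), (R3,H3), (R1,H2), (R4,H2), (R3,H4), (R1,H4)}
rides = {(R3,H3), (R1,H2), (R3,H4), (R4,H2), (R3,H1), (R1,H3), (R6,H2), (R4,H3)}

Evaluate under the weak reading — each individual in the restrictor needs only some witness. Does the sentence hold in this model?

"it" takes "a horse" as antecedent — a donkey pronoun bound across the clause boundary.
Weak reading: every rancher r with some owns-horse has at least one owns-horse h such that rides(r,h).
Per rancher: R1:✓  R2:✗  R3:✓  R4:✓  R5:✗
R2 has no witness among its owns-horses.

False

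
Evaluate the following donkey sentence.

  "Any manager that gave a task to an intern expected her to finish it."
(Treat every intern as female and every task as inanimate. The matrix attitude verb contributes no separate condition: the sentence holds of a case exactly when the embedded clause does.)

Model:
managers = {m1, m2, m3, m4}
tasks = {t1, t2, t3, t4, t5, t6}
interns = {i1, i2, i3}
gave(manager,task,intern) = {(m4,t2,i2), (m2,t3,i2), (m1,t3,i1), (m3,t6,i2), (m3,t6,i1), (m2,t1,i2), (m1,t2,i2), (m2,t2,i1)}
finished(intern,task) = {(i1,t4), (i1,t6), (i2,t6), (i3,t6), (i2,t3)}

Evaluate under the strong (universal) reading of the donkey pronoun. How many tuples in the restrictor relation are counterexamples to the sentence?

5

"her" takes "an intern" as antecedent and "it" takes "a task"; both are donkey pronouns co-varying with the restrictor.
Strong reading: for every (m,t,i) with gave(m,t,i), finished(i,t).
Restrictor triples: (m1,t2,i2)→finished(i2,t2) ✗  (m1,t3,i1)→finished(i1,t3) ✗  (m2,t1,i2)→finished(i2,t1) ✗  (m2,t2,i1)→finished(i1,t2) ✗  (m2,t3,i2)→finished(i2,t3) ✓  (m3,t6,i1)→finished(i1,t6) ✓  (m3,t6,i2)→finished(i2,t6) ✓  (m4,t2,i2)→finished(i2,t2) ✗
Counterexamples (restrictor triples failing the scope): 5.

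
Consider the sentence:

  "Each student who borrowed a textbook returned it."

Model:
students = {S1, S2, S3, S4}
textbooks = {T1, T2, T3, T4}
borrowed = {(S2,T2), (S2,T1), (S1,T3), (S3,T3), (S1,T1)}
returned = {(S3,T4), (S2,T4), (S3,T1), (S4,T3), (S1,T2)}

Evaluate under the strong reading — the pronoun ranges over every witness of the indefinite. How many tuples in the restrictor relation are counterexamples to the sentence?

"it" takes "a textbook" as antecedent — a donkey pronoun bound across the clause boundary.
Strong reading: for every (s,t) with borrowed(s,t), returned(s,t).
Restrictor pairs: (S1,T1) ✗  (S1,T3) ✗  (S2,T1) ✗  (S2,T2) ✗  (S3,T3) ✗
Counterexamples (restrictor pairs failing the scope): 5.

5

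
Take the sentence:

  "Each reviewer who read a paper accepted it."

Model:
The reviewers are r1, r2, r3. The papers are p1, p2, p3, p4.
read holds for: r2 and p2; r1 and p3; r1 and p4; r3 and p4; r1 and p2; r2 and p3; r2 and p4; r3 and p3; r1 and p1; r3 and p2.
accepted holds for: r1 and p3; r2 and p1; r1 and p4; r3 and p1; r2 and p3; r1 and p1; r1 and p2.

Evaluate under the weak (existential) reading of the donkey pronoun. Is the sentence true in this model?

False

"it" takes "a paper" as antecedent — a donkey pronoun bound across the clause boundary.
Weak reading: every reviewer r with some read-paper has at least one read-paper p such that accepted(r,p).
Per reviewer: r1:✓  r2:✓  r3:✗
r3 has no witness among its read-papers.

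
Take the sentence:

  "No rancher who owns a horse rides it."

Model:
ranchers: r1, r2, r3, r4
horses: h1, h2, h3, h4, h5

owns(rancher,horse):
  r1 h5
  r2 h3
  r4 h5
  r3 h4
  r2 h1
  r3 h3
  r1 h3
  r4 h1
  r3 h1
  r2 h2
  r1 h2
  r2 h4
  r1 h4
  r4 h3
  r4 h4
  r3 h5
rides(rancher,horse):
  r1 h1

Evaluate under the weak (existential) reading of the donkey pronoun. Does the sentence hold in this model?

"it" takes "a horse" as antecedent — a donkey pronoun bound across the clause boundary.
Truth condition: for no (r,h) with owns(r,h) does rides(r,h) hold.
Restrictor pairs — does the scope hold? (r1,h2):fails  (r1,h3):fails  (r1,h4):fails  (r1,h5):fails  (r2,h1):fails  (r2,h2):fails  (r2,h3):fails  (r2,h4):fails  (r3,h1):fails  (r3,h3):fails  (r3,h4):fails  (r3,h5):fails  (r4,h1):fails  (r4,h3):fails  (r4,h4):fails  (r4,h5):fails
Scope holds for no restrictor pair, so the sentence is true.

True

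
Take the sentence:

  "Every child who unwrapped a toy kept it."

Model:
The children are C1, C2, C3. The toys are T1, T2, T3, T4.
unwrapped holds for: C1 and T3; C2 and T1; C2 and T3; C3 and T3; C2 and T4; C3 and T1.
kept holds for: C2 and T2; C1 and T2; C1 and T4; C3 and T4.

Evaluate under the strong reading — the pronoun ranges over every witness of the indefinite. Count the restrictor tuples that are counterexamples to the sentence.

6

"it" takes "a toy" as antecedent — a donkey pronoun bound across the clause boundary.
Strong reading: for every (c,t) with unwrapped(c,t), kept(c,t).
Restrictor pairs: (C1,T3) ✗  (C2,T1) ✗  (C2,T3) ✗  (C2,T4) ✗  (C3,T1) ✗  (C3,T3) ✗
Counterexamples (restrictor pairs failing the scope): 6.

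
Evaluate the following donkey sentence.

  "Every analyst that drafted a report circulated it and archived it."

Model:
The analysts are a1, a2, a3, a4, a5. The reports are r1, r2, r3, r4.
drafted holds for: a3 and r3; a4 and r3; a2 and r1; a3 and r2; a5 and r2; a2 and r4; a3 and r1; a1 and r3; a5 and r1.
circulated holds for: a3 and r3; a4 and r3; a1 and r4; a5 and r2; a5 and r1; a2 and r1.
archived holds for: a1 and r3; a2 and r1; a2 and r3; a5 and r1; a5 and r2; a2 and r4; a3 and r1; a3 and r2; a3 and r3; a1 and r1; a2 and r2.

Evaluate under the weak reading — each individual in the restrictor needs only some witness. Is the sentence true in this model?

"it" takes "a report" as antecedent — a donkey pronoun bound across the clause boundary.
Weak reading: every analyst a with some drafted-report has at least one drafted-report r such that circulated(a,r) ∧ archived(a,r).
Per analyst: a1:✗  a2:✓  a3:✓  a4:✗  a5:✓
a1 has no witness among its drafted-reports.

False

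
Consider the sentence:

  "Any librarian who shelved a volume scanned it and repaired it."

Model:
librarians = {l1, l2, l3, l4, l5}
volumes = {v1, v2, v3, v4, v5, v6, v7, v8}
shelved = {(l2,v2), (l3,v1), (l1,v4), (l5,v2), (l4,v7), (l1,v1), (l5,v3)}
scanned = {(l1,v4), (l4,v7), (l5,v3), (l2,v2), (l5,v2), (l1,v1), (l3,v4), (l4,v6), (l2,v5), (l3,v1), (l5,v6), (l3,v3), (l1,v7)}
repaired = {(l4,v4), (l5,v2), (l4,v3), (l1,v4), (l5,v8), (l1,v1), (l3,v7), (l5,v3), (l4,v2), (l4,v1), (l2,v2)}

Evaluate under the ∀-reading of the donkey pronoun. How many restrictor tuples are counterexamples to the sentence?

"it" takes "a volume" as antecedent — a donkey pronoun bound across the clause boundary.
Strong reading: for every (l,v) with shelved(l,v), scanned(l,v) ∧ repaired(l,v).
Restrictor pairs: (l1,v1) ✓  (l1,v4) ✓  (l2,v2) ✓  (l3,v1) ✗  (l4,v7) ✗  (l5,v2) ✓  (l5,v3) ✓
Counterexamples (restrictor pairs failing the scope): 2.

2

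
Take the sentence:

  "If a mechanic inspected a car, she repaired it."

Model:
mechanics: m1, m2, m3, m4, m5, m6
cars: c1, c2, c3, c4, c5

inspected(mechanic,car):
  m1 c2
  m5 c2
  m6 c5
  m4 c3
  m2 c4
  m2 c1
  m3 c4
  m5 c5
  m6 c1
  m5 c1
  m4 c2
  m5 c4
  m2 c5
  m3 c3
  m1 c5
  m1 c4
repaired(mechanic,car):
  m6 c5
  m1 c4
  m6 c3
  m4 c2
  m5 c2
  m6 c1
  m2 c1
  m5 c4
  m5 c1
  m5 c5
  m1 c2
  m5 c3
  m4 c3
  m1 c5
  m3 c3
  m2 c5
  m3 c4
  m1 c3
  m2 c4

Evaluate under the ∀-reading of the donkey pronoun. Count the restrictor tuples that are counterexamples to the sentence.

0

"it" takes "a car" as antecedent — a donkey pronoun bound across the clause boundary.
Strong reading: for every (m,c) with inspected(m,c), repaired(m,c).
Restrictor pairs: (m1,c2) ✓  (m1,c4) ✓  (m1,c5) ✓  (m2,c1) ✓  (m2,c4) ✓  (m2,c5) ✓  (m3,c3) ✓  (m3,c4) ✓  (m4,c2) ✓  (m4,c3) ✓  (m5,c1) ✓  (m5,c2) ✓  (m5,c4) ✓  (m5,c5) ✓  (m6,c1) ✓  (m6,c5) ✓
Counterexamples (restrictor pairs failing the scope): 0.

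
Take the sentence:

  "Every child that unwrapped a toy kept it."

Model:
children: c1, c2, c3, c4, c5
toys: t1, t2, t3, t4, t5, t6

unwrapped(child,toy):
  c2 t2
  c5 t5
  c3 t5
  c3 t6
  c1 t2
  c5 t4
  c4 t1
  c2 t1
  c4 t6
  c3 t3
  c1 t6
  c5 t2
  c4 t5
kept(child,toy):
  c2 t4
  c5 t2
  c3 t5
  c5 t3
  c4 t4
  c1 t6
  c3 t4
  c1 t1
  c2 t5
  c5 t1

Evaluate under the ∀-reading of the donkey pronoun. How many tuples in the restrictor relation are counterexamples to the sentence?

10

"it" takes "a toy" as antecedent — a donkey pronoun bound across the clause boundary.
Strong reading: for every (c,t) with unwrapped(c,t), kept(c,t).
Restrictor pairs: (c1,t2) ✗  (c1,t6) ✓  (c2,t1) ✗  (c2,t2) ✗  (c3,t3) ✗  (c3,t5) ✓  (c3,t6) ✗  (c4,t1) ✗  (c4,t5) ✗  (c4,t6) ✗  (c5,t2) ✓  (c5,t4) ✗  (c5,t5) ✗
Counterexamples (restrictor pairs failing the scope): 10.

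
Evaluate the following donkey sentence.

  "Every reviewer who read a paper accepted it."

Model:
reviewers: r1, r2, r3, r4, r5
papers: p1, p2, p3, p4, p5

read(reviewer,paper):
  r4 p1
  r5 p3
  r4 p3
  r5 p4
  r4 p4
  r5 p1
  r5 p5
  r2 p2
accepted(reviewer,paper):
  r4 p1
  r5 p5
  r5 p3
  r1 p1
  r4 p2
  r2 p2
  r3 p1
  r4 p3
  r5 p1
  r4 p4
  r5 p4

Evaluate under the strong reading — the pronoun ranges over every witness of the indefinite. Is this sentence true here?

"it" takes "a paper" as antecedent — a donkey pronoun bound across the clause boundary.
Strong reading: for every (r,p) with read(r,p), accepted(r,p).
Restrictor pairs: (r2,p2) ✓  (r4,p1) ✓  (r4,p3) ✓  (r4,p4) ✓  (r5,p1) ✓  (r5,p3) ✓  (r5,p4) ✓  (r5,p5) ✓
Every restrictor pair satisfies the scope.

True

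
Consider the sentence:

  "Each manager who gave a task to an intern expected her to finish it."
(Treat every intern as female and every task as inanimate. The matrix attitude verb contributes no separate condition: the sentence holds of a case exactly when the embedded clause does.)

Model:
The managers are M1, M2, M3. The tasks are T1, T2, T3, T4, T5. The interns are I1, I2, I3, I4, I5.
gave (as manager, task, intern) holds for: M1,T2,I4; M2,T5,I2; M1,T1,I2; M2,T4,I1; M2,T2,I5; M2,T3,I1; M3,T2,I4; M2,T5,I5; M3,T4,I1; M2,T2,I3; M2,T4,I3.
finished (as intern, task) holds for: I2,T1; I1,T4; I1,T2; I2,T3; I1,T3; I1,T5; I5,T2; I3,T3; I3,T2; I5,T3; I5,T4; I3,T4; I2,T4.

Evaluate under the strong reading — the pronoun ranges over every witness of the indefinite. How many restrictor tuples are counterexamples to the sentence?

4

"her" takes "an intern" as antecedent and "it" takes "a task"; both are donkey pronouns co-varying with the restrictor.
Strong reading: for every (m,t,i) with gave(m,t,i), finished(i,t).
Restrictor triples: (M1,T1,I2)→finished(I2,T1) ✓  (M1,T2,I4)→finished(I4,T2) ✗  (M2,T2,I3)→finished(I3,T2) ✓  (M2,T2,I5)→finished(I5,T2) ✓  (M2,T3,I1)→finished(I1,T3) ✓  (M2,T4,I1)→finished(I1,T4) ✓  (M2,T4,I3)→finished(I3,T4) ✓  (M2,T5,I2)→finished(I2,T5) ✗  (M2,T5,I5)→finished(I5,T5) ✗  (M3,T2,I4)→finished(I4,T2) ✗  (M3,T4,I1)→finished(I1,T4) ✓
Counterexamples (restrictor triples failing the scope): 4.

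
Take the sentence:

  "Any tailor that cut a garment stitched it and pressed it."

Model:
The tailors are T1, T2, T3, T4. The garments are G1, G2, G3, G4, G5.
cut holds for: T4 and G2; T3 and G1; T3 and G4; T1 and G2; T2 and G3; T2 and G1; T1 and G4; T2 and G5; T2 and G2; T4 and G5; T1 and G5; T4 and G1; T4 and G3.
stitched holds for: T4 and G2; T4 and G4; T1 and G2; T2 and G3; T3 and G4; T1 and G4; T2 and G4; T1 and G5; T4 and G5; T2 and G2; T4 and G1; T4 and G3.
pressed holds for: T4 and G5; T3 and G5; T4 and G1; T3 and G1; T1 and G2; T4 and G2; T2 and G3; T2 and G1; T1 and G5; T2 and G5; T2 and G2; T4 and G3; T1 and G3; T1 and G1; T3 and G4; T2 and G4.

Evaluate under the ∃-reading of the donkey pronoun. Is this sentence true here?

True

"it" takes "a garment" as antecedent — a donkey pronoun bound across the clause boundary.
Weak reading: every tailor t with some cut-garment has at least one cut-garment g such that stitched(t,g) ∧ pressed(t,g).
Per tailor: T1:✓  T2:✓  T3:✓  T4:✓
Every tailor in the restrictor has a witness.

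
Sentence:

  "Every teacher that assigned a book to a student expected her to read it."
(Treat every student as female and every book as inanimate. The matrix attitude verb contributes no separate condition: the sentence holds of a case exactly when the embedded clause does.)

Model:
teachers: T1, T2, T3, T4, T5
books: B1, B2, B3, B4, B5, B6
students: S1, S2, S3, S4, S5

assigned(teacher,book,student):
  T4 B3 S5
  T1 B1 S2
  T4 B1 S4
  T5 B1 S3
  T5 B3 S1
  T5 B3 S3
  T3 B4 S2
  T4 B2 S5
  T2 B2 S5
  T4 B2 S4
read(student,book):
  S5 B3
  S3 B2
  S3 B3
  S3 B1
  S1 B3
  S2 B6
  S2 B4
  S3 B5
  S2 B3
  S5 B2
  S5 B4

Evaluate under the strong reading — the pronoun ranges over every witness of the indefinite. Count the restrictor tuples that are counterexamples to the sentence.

3

"her" takes "a student" as antecedent and "it" takes "a book"; both are donkey pronouns co-varying with the restrictor.
Strong reading: for every (t,b,s) with assigned(t,b,s), read(s,b).
Restrictor triples: (T1,B1,S2)→read(S2,B1) ✗  (T2,B2,S5)→read(S5,B2) ✓  (T3,B4,S2)→read(S2,B4) ✓  (T4,B1,S4)→read(S4,B1) ✗  (T4,B2,S4)→read(S4,B2) ✗  (T4,B2,S5)→read(S5,B2) ✓  (T4,B3,S5)→read(S5,B3) ✓  (T5,B1,S3)→read(S3,B1) ✓  (T5,B3,S1)→read(S1,B3) ✓  (T5,B3,S3)→read(S3,B3) ✓
Counterexamples (restrictor triples failing the scope): 3.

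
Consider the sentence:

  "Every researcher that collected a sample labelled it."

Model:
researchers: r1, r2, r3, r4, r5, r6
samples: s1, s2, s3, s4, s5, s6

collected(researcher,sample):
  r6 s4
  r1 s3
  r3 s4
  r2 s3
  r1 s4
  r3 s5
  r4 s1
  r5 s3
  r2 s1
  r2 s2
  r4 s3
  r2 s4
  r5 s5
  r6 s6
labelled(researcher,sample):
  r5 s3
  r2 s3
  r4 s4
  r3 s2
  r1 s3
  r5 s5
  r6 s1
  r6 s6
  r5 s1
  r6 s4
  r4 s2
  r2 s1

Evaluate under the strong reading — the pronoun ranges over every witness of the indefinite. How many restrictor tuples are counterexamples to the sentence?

7

"it" takes "a sample" as antecedent — a donkey pronoun bound across the clause boundary.
Strong reading: for every (r,s) with collected(r,s), labelled(r,s).
Restrictor pairs: (r1,s3) ✓  (r1,s4) ✗  (r2,s1) ✓  (r2,s2) ✗  (r2,s3) ✓  (r2,s4) ✗  (r3,s4) ✗  (r3,s5) ✗  (r4,s1) ✗  (r4,s3) ✗  (r5,s3) ✓  (r5,s5) ✓  (r6,s4) ✓  (r6,s6) ✓
Counterexamples (restrictor pairs failing the scope): 7.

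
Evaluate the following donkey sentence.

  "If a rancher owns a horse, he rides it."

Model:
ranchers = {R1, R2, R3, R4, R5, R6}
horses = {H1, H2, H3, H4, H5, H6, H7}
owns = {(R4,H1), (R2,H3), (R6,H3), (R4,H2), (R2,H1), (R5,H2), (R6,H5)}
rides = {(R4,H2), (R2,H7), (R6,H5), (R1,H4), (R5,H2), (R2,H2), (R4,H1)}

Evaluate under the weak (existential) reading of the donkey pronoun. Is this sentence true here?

False

"it" takes "a horse" as antecedent — a donkey pronoun bound across the clause boundary.
Weak reading: every rancher r with some owns-horse has at least one owns-horse h such that rides(r,h).
Per rancher: R2:✗  R4:✓  R5:✓  R6:✓
R2 has no witness among its owns-horses.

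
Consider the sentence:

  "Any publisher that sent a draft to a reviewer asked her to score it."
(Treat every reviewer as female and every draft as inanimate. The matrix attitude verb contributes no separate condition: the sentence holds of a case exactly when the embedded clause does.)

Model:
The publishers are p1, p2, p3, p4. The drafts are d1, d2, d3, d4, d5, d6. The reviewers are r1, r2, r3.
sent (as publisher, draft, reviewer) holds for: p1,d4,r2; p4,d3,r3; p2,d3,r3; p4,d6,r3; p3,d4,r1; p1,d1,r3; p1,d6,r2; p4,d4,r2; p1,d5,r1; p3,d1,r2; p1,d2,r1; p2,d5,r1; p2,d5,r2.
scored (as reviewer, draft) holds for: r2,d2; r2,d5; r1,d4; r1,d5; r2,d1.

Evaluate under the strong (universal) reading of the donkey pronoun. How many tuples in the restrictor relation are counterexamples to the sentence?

"her" takes "a reviewer" as antecedent and "it" takes "a draft"; both are donkey pronouns co-varying with the restrictor.
Strong reading: for every (p,d,r) with sent(p,d,r), scored(r,d).
Restrictor triples: (p1,d1,r3)→scored(r3,d1) ✗  (p1,d2,r1)→scored(r1,d2) ✗  (p1,d4,r2)→scored(r2,d4) ✗  (p1,d5,r1)→scored(r1,d5) ✓  (p1,d6,r2)→scored(r2,d6) ✗  (p2,d3,r3)→scored(r3,d3) ✗  (p2,d5,r1)→scored(r1,d5) ✓  (p2,d5,r2)→scored(r2,d5) ✓  (p3,d1,r2)→scored(r2,d1) ✓  (p3,d4,r1)→scored(r1,d4) ✓  (p4,d3,r3)→scored(r3,d3) ✗  (p4,d4,r2)→scored(r2,d4) ✗  (p4,d6,r3)→scored(r3,d6) ✗
Counterexamples (restrictor triples failing the scope): 8.

8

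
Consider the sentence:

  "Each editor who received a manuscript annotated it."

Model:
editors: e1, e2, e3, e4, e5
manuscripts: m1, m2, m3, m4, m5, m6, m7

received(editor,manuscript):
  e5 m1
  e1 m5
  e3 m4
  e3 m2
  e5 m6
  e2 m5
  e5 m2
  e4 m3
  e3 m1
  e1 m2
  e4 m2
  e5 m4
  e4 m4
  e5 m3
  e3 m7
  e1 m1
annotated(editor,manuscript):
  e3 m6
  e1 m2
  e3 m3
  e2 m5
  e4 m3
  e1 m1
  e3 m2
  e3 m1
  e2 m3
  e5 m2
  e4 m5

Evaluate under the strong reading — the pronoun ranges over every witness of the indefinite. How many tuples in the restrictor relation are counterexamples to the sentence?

9

"it" takes "a manuscript" as antecedent — a donkey pronoun bound across the clause boundary.
Strong reading: for every (e,m) with received(e,m), annotated(e,m).
Restrictor pairs: (e1,m1) ✓  (e1,m2) ✓  (e1,m5) ✗  (e2,m5) ✓  (e3,m1) ✓  (e3,m2) ✓  (e3,m4) ✗  (e3,m7) ✗  (e4,m2) ✗  (e4,m3) ✓  (e4,m4) ✗  (e5,m1) ✗  (e5,m2) ✓  (e5,m3) ✗  (e5,m4) ✗  (e5,m6) ✗
Counterexamples (restrictor pairs failing the scope): 9.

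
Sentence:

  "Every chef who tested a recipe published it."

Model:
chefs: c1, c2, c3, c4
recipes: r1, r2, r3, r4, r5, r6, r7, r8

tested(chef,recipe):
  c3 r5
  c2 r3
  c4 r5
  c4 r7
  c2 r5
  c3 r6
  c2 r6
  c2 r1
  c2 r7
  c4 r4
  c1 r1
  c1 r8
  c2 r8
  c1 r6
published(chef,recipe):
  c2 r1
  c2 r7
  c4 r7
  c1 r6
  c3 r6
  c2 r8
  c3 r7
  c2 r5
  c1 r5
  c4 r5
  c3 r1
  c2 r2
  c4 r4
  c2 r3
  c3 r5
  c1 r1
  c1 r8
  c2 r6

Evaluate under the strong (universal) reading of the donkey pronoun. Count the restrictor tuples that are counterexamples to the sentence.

"it" takes "a recipe" as antecedent — a donkey pronoun bound across the clause boundary.
Strong reading: for every (c,r) with tested(c,r), published(c,r).
Restrictor pairs: (c1,r1) ✓  (c1,r6) ✓  (c1,r8) ✓  (c2,r1) ✓  (c2,r3) ✓  (c2,r5) ✓  (c2,r6) ✓  (c2,r7) ✓  (c2,r8) ✓  (c3,r5) ✓  (c3,r6) ✓  (c4,r4) ✓  (c4,r5) ✓  (c4,r7) ✓
Counterexamples (restrictor pairs failing the scope): 0.

0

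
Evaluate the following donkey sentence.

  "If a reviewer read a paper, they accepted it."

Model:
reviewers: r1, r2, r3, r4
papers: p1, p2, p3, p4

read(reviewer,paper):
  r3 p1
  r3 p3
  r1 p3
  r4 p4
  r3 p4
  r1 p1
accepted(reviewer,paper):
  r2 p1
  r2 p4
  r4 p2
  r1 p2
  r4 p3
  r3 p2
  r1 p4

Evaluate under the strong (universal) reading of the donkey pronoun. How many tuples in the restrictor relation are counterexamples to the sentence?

6

"it" takes "a paper" as antecedent — a donkey pronoun bound across the clause boundary.
Strong reading: for every (r,p) with read(r,p), accepted(r,p).
Restrictor pairs: (r1,p1) ✗  (r1,p3) ✗  (r3,p1) ✗  (r3,p3) ✗  (r3,p4) ✗  (r4,p4) ✗
Counterexamples (restrictor pairs failing the scope): 6.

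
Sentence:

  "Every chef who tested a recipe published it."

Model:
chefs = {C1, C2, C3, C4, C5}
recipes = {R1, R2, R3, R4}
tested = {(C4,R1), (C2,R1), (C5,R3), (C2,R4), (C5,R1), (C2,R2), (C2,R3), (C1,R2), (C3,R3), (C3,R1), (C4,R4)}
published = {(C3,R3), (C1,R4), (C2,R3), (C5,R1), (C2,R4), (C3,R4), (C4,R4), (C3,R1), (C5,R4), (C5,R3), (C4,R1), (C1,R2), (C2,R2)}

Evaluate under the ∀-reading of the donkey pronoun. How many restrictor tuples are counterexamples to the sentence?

"it" takes "a recipe" as antecedent — a donkey pronoun bound across the clause boundary.
Strong reading: for every (c,r) with tested(c,r), published(c,r).
Restrictor pairs: (C1,R2) ✓  (C2,R1) ✗  (C2,R2) ✓  (C2,R3) ✓  (C2,R4) ✓  (C3,R1) ✓  (C3,R3) ✓  (C4,R1) ✓  (C4,R4) ✓  (C5,R1) ✓  (C5,R3) ✓
Counterexamples (restrictor pairs failing the scope): 1.

1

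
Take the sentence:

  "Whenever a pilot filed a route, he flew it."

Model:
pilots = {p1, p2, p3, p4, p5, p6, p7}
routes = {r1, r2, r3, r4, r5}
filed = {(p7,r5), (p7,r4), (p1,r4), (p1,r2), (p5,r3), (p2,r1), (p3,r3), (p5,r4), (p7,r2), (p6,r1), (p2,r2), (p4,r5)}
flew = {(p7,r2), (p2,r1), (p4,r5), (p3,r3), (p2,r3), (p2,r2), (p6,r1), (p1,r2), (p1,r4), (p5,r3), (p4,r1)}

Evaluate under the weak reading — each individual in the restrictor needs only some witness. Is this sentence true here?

True

"it" takes "a route" as antecedent — a donkey pronoun bound across the clause boundary.
Weak reading: every pilot p with some filed-route has at least one filed-route r such that flew(p,r).
Per pilot: p1:✓  p2:✓  p3:✓  p4:✓  p5:✓  p6:✓  p7:✓
Every pilot in the restrictor has a witness.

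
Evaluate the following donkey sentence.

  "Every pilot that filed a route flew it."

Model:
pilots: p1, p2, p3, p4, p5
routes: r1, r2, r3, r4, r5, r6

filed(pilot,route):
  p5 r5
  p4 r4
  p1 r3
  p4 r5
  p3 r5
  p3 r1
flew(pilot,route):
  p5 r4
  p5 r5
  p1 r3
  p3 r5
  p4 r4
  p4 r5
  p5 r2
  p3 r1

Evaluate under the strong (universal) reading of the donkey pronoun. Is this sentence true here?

True

"it" takes "a route" as antecedent — a donkey pronoun bound across the clause boundary.
Strong reading: for every (p,r) with filed(p,r), flew(p,r).
Restrictor pairs: (p1,r3) ✓  (p3,r1) ✓  (p3,r5) ✓  (p4,r4) ✓  (p4,r5) ✓  (p5,r5) ✓
Every restrictor pair satisfies the scope.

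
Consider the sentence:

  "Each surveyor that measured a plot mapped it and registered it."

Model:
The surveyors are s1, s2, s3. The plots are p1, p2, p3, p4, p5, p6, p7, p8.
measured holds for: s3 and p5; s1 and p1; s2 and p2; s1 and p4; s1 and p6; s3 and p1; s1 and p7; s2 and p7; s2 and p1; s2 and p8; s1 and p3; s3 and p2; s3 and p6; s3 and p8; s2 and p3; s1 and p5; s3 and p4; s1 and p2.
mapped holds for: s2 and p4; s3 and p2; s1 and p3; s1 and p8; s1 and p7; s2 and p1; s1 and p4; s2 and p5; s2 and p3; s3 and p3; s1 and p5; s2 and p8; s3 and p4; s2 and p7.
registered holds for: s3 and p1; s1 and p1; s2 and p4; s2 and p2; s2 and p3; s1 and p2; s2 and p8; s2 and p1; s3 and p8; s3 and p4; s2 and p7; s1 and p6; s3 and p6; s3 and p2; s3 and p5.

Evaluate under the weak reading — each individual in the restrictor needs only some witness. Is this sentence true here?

False

"it" takes "a plot" as antecedent — a donkey pronoun bound across the clause boundary.
Weak reading: every surveyor s with some measured-plot has at least one measured-plot p such that mapped(s,p) ∧ registered(s,p).
Per surveyor: s1:✗  s2:✓  s3:✓
s1 has no witness among its measured-plots.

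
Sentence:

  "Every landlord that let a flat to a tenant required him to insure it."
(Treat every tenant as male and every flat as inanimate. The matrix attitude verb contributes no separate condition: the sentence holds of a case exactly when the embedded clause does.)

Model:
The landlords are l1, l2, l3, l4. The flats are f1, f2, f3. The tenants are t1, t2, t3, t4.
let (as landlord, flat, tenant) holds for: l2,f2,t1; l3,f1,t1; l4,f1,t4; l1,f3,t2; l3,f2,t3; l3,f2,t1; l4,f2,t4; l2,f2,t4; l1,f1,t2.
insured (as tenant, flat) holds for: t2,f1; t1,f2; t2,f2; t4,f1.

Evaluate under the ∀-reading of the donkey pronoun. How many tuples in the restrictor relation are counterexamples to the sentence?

"him" takes "a tenant" as antecedent and "it" takes "a flat"; both are donkey pronouns co-varying with the restrictor.
Strong reading: for every (l,f,t) with let(l,f,t), insured(t,f).
Restrictor triples: (l1,f1,t2)→insured(t2,f1) ✓  (l1,f3,t2)→insured(t2,f3) ✗  (l2,f2,t1)→insured(t1,f2) ✓  (l2,f2,t4)→insured(t4,f2) ✗  (l3,f1,t1)→insured(t1,f1) ✗  (l3,f2,t1)→insured(t1,f2) ✓  (l3,f2,t3)→insured(t3,f2) ✗  (l4,f1,t4)→insured(t4,f1) ✓  (l4,f2,t4)→insured(t4,f2) ✗
Counterexamples (restrictor triples failing the scope): 5.

5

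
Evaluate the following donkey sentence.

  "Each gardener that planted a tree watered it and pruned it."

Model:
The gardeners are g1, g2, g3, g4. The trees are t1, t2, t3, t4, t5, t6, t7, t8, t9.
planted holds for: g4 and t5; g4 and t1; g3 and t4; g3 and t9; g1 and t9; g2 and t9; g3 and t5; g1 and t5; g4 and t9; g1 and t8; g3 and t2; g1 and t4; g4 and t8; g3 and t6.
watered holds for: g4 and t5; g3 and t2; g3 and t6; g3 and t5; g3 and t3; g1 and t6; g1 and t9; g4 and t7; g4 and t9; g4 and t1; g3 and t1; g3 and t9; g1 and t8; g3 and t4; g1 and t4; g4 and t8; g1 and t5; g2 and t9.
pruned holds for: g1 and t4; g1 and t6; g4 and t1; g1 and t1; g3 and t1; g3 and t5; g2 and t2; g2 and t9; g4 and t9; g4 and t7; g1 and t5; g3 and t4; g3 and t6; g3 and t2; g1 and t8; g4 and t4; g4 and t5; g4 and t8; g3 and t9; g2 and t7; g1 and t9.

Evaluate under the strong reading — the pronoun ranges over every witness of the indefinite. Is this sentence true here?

True

"it" takes "a tree" as antecedent — a donkey pronoun bound across the clause boundary.
Strong reading: for every (g,t) with planted(g,t), watered(g,t) ∧ pruned(g,t).
Restrictor pairs: (g1,t4) ✓  (g1,t5) ✓  (g1,t8) ✓  (g1,t9) ✓  (g2,t9) ✓  (g3,t2) ✓  (g3,t4) ✓  (g3,t5) ✓  (g3,t6) ✓  (g3,t9) ✓  (g4,t1) ✓  (g4,t5) ✓  (g4,t8) ✓  (g4,t9) ✓
Every restrictor pair satisfies the scope.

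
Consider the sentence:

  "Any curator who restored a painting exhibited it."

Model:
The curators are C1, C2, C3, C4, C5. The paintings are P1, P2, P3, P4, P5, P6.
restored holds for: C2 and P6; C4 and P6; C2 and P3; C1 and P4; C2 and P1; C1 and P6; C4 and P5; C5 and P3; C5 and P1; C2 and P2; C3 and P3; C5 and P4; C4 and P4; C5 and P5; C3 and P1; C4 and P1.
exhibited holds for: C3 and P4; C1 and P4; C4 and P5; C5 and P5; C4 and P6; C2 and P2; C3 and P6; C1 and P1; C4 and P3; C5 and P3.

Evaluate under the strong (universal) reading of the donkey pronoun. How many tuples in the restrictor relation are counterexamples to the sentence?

10

"it" takes "a painting" as antecedent — a donkey pronoun bound across the clause boundary.
Strong reading: for every (c,p) with restored(c,p), exhibited(c,p).
Restrictor pairs: (C1,P4) ✓  (C1,P6) ✗  (C2,P1) ✗  (C2,P2) ✓  (C2,P3) ✗  (C2,P6) ✗  (C3,P1) ✗  (C3,P3) ✗  (C4,P1) ✗  (C4,P4) ✗  (C4,P5) ✓  (C4,P6) ✓  (C5,P1) ✗  (C5,P3) ✓  (C5,P4) ✗  (C5,P5) ✓
Counterexamples (restrictor pairs failing the scope): 10.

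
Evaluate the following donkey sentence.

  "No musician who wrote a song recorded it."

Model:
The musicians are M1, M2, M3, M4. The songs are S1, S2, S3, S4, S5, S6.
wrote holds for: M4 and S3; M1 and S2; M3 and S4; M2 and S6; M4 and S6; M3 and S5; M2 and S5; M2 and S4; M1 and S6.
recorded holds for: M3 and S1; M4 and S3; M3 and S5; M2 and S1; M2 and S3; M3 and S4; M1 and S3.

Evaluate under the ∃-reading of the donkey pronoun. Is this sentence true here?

False

"it" takes "a song" as antecedent — a donkey pronoun bound across the clause boundary.
Truth condition: for no (m,s) with wrote(m,s) does recorded(m,s) hold.
Restrictor pairs — does the scope hold? (M1,S2):fails  (M1,S6):fails  (M2,S4):fails  (M2,S5):fails  (M2,S6):fails  (M3,S4):holds  (M3,S5):holds  (M4,S3):holds  (M4,S6):fails
Scope holds for 3 pair(s), so the sentence is false.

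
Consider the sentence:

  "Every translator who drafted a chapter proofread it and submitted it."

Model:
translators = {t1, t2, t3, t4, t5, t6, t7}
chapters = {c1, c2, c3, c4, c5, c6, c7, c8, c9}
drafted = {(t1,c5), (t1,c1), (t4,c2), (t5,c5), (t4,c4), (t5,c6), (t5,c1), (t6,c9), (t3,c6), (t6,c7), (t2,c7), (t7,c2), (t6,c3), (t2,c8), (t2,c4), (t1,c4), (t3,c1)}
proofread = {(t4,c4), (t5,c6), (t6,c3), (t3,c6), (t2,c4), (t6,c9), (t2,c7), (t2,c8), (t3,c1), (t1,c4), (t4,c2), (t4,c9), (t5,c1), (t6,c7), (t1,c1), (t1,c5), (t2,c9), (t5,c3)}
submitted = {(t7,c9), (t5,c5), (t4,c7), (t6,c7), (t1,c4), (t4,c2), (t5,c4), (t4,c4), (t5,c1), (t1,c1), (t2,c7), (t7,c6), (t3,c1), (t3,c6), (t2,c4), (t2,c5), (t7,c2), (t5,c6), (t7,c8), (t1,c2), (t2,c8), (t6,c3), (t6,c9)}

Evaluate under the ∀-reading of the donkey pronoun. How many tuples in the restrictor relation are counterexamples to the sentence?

"it" takes "a chapter" as antecedent — a donkey pronoun bound across the clause boundary.
Strong reading: for every (t,c) with drafted(t,c), proofread(t,c) ∧ submitted(t,c).
Restrictor pairs: (t1,c1) ✓  (t1,c4) ✓  (t1,c5) ✗  (t2,c4) ✓  (t2,c7) ✓  (t2,c8) ✓  (t3,c1) ✓  (t3,c6) ✓  (t4,c2) ✓  (t4,c4) ✓  (t5,c1) ✓  (t5,c5) ✗  (t5,c6) ✓  (t6,c3) ✓  (t6,c7) ✓  (t6,c9) ✓  (t7,c2) ✗
Counterexamples (restrictor pairs failing the scope): 3.

3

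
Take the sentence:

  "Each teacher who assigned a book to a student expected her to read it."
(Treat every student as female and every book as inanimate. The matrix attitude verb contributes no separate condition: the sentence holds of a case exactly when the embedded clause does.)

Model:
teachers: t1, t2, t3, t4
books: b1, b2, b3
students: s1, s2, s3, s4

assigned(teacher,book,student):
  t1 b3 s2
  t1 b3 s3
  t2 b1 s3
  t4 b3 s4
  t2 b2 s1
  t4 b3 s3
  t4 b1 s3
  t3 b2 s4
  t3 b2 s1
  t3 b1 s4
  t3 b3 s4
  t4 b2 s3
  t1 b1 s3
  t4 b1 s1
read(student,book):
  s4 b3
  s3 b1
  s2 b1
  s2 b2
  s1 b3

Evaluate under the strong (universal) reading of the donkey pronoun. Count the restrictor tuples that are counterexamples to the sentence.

"her" takes "a student" as antecedent and "it" takes "a book"; both are donkey pronouns co-varying with the restrictor.
Strong reading: for every (t,b,s) with assigned(t,b,s), read(s,b).
Restrictor triples: (t1,b1,s3)→read(s3,b1) ✓  (t1,b3,s2)→read(s2,b3) ✗  (t1,b3,s3)→read(s3,b3) ✗  (t2,b1,s3)→read(s3,b1) ✓  (t2,b2,s1)→read(s1,b2) ✗  (t3,b1,s4)→read(s4,b1) ✗  (t3,b2,s1)→read(s1,b2) ✗  (t3,b2,s4)→read(s4,b2) ✗  (t3,b3,s4)→read(s4,b3) ✓  (t4,b1,s1)→read(s1,b1) ✗  (t4,b1,s3)→read(s3,b1) ✓  (t4,b2,s3)→read(s3,b2) ✗  (t4,b3,s3)→read(s3,b3) ✗  (t4,b3,s4)→read(s4,b3) ✓
Counterexamples (restrictor triples failing the scope): 9.

9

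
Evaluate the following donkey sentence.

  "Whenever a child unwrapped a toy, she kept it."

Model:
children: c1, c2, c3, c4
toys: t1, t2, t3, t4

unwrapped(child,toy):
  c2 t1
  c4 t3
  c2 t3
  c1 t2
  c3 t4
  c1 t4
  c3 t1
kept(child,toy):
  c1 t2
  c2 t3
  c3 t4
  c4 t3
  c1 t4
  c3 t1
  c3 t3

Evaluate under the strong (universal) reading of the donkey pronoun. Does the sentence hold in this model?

False

"it" takes "a toy" as antecedent — a donkey pronoun bound across the clause boundary.
Strong reading: for every (c,t) with unwrapped(c,t), kept(c,t).
Restrictor pairs: (c1,t2) ✓  (c1,t4) ✓  (c2,t1) ✗  (c2,t3) ✓  (c3,t1) ✓  (c3,t4) ✓  (c4,t3) ✓
Counterexample: (c2,t1) is in unwrapped but fails the scope.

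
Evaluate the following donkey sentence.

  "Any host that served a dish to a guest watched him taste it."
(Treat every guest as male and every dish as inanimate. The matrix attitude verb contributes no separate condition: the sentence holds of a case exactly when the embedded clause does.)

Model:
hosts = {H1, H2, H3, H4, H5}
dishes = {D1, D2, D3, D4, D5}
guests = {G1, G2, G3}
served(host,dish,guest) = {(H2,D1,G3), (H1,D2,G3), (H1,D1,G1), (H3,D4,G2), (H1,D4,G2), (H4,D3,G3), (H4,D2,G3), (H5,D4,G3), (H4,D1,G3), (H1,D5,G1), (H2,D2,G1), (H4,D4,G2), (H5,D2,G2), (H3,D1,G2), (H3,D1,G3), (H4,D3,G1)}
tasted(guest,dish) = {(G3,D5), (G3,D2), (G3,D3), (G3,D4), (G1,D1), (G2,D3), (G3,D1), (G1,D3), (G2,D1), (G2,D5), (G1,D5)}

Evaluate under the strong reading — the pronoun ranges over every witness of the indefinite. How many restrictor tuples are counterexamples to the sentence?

5

"him" takes "a guest" as antecedent and "it" takes "a dish"; both are donkey pronouns co-varying with the restrictor.
Strong reading: for every (h,d,g) with served(h,d,g), tasted(g,d).
Restrictor triples: (H1,D1,G1)→tasted(G1,D1) ✓  (H1,D2,G3)→tasted(G3,D2) ✓  (H1,D4,G2)→tasted(G2,D4) ✗  (H1,D5,G1)→tasted(G1,D5) ✓  (H2,D1,G3)→tasted(G3,D1) ✓  (H2,D2,G1)→tasted(G1,D2) ✗  (H3,D1,G2)→tasted(G2,D1) ✓  (H3,D1,G3)→tasted(G3,D1) ✓  (H3,D4,G2)→tasted(G2,D4) ✗  (H4,D1,G3)→tasted(G3,D1) ✓  (H4,D2,G3)→tasted(G3,D2) ✓  (H4,D3,G1)→tasted(G1,D3) ✓  (H4,D3,G3)→tasted(G3,D3) ✓  (H4,D4,G2)→tasted(G2,D4) ✗  (H5,D2,G2)→tasted(G2,D2) ✗  (H5,D4,G3)→tasted(G3,D4) ✓
Counterexamples (restrictor triples failing the scope): 5.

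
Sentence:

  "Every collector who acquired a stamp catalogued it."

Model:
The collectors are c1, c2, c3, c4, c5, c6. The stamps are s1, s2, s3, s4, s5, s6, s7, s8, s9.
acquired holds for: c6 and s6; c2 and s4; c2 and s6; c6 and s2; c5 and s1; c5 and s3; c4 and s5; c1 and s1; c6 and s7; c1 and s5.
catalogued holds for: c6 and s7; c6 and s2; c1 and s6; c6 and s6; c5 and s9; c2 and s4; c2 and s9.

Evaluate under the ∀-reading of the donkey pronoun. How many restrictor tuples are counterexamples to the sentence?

6

"it" takes "a stamp" as antecedent — a donkey pronoun bound across the clause boundary.
Strong reading: for every (c,s) with acquired(c,s), catalogued(c,s).
Restrictor pairs: (c1,s1) ✗  (c1,s5) ✗  (c2,s4) ✓  (c2,s6) ✗  (c4,s5) ✗  (c5,s1) ✗  (c5,s3) ✗  (c6,s2) ✓  (c6,s6) ✓  (c6,s7) ✓
Counterexamples (restrictor pairs failing the scope): 6.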